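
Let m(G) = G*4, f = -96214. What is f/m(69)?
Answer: -48107/138 ≈ -348.60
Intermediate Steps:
m(G) = 4*G
f/m(69) = -96214/(4*69) = -96214/276 = -96214*1/276 = -48107/138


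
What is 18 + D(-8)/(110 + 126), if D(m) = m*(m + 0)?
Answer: 1078/59 ≈ 18.271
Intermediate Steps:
D(m) = m² (D(m) = m*m = m²)
18 + D(-8)/(110 + 126) = 18 + (-8)²/(110 + 126) = 18 + 64/236 = 18 + (1/236)*64 = 18 + 16/59 = 1078/59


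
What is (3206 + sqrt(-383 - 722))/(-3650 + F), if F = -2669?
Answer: -3206/6319 - I*sqrt(1105)/6319 ≈ -0.50736 - 0.0052606*I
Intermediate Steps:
(3206 + sqrt(-383 - 722))/(-3650 + F) = (3206 + sqrt(-383 - 722))/(-3650 - 2669) = (3206 + sqrt(-1105))/(-6319) = (3206 + I*sqrt(1105))*(-1/6319) = -3206/6319 - I*sqrt(1105)/6319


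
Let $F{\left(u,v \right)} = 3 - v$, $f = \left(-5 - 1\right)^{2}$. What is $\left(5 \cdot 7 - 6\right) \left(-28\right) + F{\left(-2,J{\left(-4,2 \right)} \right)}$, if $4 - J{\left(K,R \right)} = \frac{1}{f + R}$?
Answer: $- \frac{30893}{38} \approx -812.97$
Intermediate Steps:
$f = 36$ ($f = \left(-6\right)^{2} = 36$)
$J{\left(K,R \right)} = 4 - \frac{1}{36 + R}$
$\left(5 \cdot 7 - 6\right) \left(-28\right) + F{\left(-2,J{\left(-4,2 \right)} \right)} = \left(5 \cdot 7 - 6\right) \left(-28\right) + \left(3 - \frac{143 + 4 \cdot 2}{36 + 2}\right) = \left(35 - 6\right) \left(-28\right) + \left(3 - \frac{143 + 8}{38}\right) = 29 \left(-28\right) + \left(3 - \frac{1}{38} \cdot 151\right) = -812 + \left(3 - \frac{151}{38}\right) = -812 - \frac{37}{38} = - \frac{30893}{38}$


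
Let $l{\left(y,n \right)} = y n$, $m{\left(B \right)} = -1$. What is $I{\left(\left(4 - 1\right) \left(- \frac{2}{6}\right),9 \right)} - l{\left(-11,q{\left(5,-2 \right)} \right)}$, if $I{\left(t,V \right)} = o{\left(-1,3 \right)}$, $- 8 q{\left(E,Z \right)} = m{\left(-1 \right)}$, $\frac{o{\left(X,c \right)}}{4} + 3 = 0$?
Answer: $- \frac{85}{8} \approx -10.625$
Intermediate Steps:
$o{\left(X,c \right)} = -12$ ($o{\left(X,c \right)} = -12 + 4 \cdot 0 = -12 + 0 = -12$)
$q{\left(E,Z \right)} = \frac{1}{8}$ ($q{\left(E,Z \right)} = \left(- \frac{1}{8}\right) \left(-1\right) = \frac{1}{8}$)
$l{\left(y,n \right)} = n y$
$I{\left(t,V \right)} = -12$
$I{\left(\left(4 - 1\right) \left(- \frac{2}{6}\right),9 \right)} - l{\left(-11,q{\left(5,-2 \right)} \right)} = -12 - \frac{1}{8} \left(-11\right) = -12 - - \frac{11}{8} = -12 + \frac{11}{8} = - \frac{85}{8}$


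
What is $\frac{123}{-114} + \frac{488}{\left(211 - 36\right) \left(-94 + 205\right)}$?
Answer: $- \frac{777881}{738150} \approx -1.0538$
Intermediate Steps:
$\frac{123}{-114} + \frac{488}{\left(211 - 36\right) \left(-94 + 205\right)} = 123 \left(- \frac{1}{114}\right) + \frac{488}{175 \cdot 111} = - \frac{41}{38} + \frac{488}{19425} = - \frac{777881}{738150}$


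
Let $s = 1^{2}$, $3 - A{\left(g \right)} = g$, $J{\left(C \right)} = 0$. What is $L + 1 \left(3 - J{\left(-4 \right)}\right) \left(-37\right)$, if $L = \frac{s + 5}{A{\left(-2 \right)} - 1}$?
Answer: $- \frac{219}{2} \approx -109.5$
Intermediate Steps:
$A{\left(g \right)} = 3 - g$
$s = 1$
$L = \frac{3}{2}$ ($L = \frac{1 + 5}{\left(3 - -2\right) - 1} = \frac{6}{\left(3 + 2\right) - 1} = \frac{6}{5 - 1} = \frac{6}{4} = 6 \cdot \frac{1}{4} = \frac{3}{2} \approx 1.5$)
$L + 1 \left(3 - J{\left(-4 \right)}\right) \left(-37\right) = \frac{3}{2} + 1 \left(3 - 0\right) \left(-37\right) = \frac{3}{2} + 1 \left(3 + 0\right) \left(-37\right) = \frac{3}{2} + 1 \cdot 3 \left(-37\right) = \frac{3}{2} + 3 \left(-37\right) = \frac{3}{2} - 111 = - \frac{219}{2}$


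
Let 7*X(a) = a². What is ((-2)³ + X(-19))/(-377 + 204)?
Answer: -305/1211 ≈ -0.25186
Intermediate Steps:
X(a) = a²/7
((-2)³ + X(-19))/(-377 + 204) = ((-2)³ + (⅐)*(-19)²)/(-377 + 204) = (-8 + (⅐)*361)/(-173) = (-8 + 361/7)*(-1/173) = (305/7)*(-1/173) = -305/1211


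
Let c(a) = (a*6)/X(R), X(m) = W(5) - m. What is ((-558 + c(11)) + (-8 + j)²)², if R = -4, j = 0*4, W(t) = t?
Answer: 2131600/9 ≈ 2.3684e+5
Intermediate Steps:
j = 0
X(m) = 5 - m
c(a) = 2*a/3 (c(a) = (a*6)/(5 - 1*(-4)) = (6*a)/(5 + 4) = (6*a)/9 = (6*a)*(⅑) = 2*a/3)
((-558 + c(11)) + (-8 + j)²)² = ((-558 + (⅔)*11) + (-8 + 0)²)² = ((-558 + 22/3) + (-8)²)² = (-1652/3 + 64)² = (-1460/3)² = 2131600/9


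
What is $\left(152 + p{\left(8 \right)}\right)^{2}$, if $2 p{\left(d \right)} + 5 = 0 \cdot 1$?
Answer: $\frac{89401}{4} \approx 22350.0$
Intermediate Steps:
$p{\left(d \right)} = - \frac{5}{2}$ ($p{\left(d \right)} = - \frac{5}{2} + \frac{0 \cdot 1}{2} = - \frac{5}{2} + \frac{1}{2} \cdot 0 = - \frac{5}{2} + 0 = - \frac{5}{2}$)
$\left(152 + p{\left(8 \right)}\right)^{2} = \left(152 - \frac{5}{2}\right)^{2} = \left(\frac{299}{2}\right)^{2} = \frac{89401}{4}$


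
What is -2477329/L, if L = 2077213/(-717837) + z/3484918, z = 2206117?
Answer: 6197293862434680414/5655284564605 ≈ 1.0958e+6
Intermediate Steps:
L = -5655284564605/2501603082366 (L = 2077213/(-717837) + 2206117/3484918 = 2077213*(-1/717837) + 2206117*(1/3484918) = -2077213/717837 + 2206117/3484918 = -5655284564605/2501603082366 ≈ -2.2607)
-2477329/L = -2477329/(-5655284564605/2501603082366) = -2477329*(-2501603082366/5655284564605) = 6197293862434680414/5655284564605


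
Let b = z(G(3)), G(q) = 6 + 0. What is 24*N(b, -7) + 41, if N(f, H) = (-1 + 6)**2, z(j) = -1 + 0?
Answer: 641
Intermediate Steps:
G(q) = 6
z(j) = -1
b = -1
N(f, H) = 25 (N(f, H) = 5**2 = 25)
24*N(b, -7) + 41 = 24*25 + 41 = 600 + 41 = 641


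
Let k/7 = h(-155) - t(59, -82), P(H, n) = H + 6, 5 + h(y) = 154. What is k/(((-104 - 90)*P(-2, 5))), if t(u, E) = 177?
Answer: 49/194 ≈ 0.25258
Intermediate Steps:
h(y) = 149 (h(y) = -5 + 154 = 149)
P(H, n) = 6 + H
k = -196 (k = 7*(149 - 1*177) = 7*(149 - 177) = 7*(-28) = -196)
k/(((-104 - 90)*P(-2, 5))) = -196*1/((-104 - 90)*(6 - 2)) = -196/((-194*4)) = -196/(-776) = -196*(-1/776) = 49/194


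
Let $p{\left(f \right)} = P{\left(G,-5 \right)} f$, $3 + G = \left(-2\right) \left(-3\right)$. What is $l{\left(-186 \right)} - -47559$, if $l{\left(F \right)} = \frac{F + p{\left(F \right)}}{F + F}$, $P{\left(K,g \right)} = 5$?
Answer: $47562$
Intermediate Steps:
$G = 3$ ($G = -3 - -6 = -3 + 6 = 3$)
$p{\left(f \right)} = 5 f$
$l{\left(F \right)} = 3$ ($l{\left(F \right)} = \frac{F + 5 F}{F + F} = \frac{6 F}{2 F} = 6 F \frac{1}{2 F} = 3$)
$l{\left(-186 \right)} - -47559 = 3 - -47559 = 3 + 47559 = 47562$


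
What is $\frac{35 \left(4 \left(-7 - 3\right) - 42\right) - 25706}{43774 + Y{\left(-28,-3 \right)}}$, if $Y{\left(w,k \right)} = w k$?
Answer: $- \frac{14288}{21929} \approx -0.65156$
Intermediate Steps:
$Y{\left(w,k \right)} = k w$
$\frac{35 \left(4 \left(-7 - 3\right) - 42\right) - 25706}{43774 + Y{\left(-28,-3 \right)}} = \frac{35 \left(4 \left(-7 - 3\right) - 42\right) - 25706}{43774 - -84} = \frac{35 \left(4 \left(-10\right) - 42\right) - 25706}{43774 + 84} = \frac{35 \left(-40 - 42\right) - 25706}{43858} = \left(35 \left(-82\right) - 25706\right) \frac{1}{43858} = \left(-2870 - 25706\right) \frac{1}{43858} = \left(-28576\right) \frac{1}{43858} = - \frac{14288}{21929}$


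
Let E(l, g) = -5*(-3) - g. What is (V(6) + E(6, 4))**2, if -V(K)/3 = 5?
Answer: 16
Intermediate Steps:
V(K) = -15 (V(K) = -3*5 = -15)
E(l, g) = 15 - g
(V(6) + E(6, 4))**2 = (-15 + (15 - 1*4))**2 = (-15 + (15 - 4))**2 = (-15 + 11)**2 = (-4)**2 = 16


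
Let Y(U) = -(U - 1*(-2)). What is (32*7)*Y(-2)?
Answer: 0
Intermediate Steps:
Y(U) = -2 - U (Y(U) = -(U + 2) = -(2 + U) = -2 - U)
(32*7)*Y(-2) = (32*7)*(-2 - 1*(-2)) = 224*(-2 + 2) = 224*0 = 0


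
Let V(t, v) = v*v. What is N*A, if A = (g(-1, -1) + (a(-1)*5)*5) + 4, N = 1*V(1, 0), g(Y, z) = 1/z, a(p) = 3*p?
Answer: 0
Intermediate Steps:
V(t, v) = v²
N = 0 (N = 1*0² = 1*0 = 0)
A = -72 (A = (1/(-1) + ((3*(-1))*5)*5) + 4 = (-1 - 3*5*5) + 4 = (-1 - 15*5) + 4 = (-1 - 75) + 4 = -76 + 4 = -72)
N*A = 0*(-72) = 0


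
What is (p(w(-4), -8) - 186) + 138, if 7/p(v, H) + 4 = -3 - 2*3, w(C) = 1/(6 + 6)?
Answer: -631/13 ≈ -48.538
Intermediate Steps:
w(C) = 1/12
p(v, H) = -7/13 (p(v, H) = 7/(-4 + (-3 - 2*3)) = 7/(-4 + (-3 - 6)) = 7/(-4 - 9) = 7/(-13) = 7*(-1/13) = -7/13)
(p(w(-4), -8) - 186) + 138 = (-7/13 - 186) + 138 = -2425/13 + 138 = -631/13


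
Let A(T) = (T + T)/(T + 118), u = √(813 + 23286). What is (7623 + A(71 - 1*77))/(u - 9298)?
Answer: -992287209/1210001870 - 213441*√24099/2420003740 ≈ -0.83376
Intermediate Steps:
u = √24099 ≈ 155.24
A(T) = 2*T/(118 + T) (A(T) = (2*T)/(118 + T) = 2*T/(118 + T))
(7623 + A(71 - 1*77))/(u - 9298) = (7623 + 2*(71 - 1*77)/(118 + (71 - 1*77)))/(√24099 - 9298) = (7623 + 2*(71 - 77)/(118 + (71 - 77)))/(-9298 + √24099) = (7623 + 2*(-6)/(118 - 6))/(-9298 + √24099) = (7623 + 2*(-6)/112)/(-9298 + √24099) = (7623 + 2*(-6)*(1/112))/(-9298 + √24099) = (7623 - 3/28)/(-9298 + √24099) = 213441/(28*(-9298 + √24099))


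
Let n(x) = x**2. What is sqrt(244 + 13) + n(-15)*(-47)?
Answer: -10575 + sqrt(257) ≈ -10559.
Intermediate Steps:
sqrt(244 + 13) + n(-15)*(-47) = sqrt(244 + 13) + (-15)**2*(-47) = sqrt(257) + 225*(-47) = sqrt(257) - 10575 = -10575 + sqrt(257)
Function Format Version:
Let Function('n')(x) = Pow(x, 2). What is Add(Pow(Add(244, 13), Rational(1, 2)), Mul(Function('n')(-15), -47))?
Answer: Add(-10575, Pow(257, Rational(1, 2))) ≈ -10559.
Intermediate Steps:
Add(Pow(Add(244, 13), Rational(1, 2)), Mul(Function('n')(-15), -47)) = Add(Pow(Add(244, 13), Rational(1, 2)), Mul(Pow(-15, 2), -47)) = Add(Pow(257, Rational(1, 2)), Mul(225, -47)) = Add(Pow(257, Rational(1, 2)), -10575) = Add(-10575, Pow(257, Rational(1, 2)))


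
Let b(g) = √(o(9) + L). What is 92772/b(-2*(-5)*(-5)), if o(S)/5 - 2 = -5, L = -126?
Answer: -30924*I*√141/47 ≈ -7812.8*I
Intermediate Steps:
o(S) = -15 (o(S) = 10 + 5*(-5) = 10 - 25 = -15)
b(g) = I*√141 (b(g) = √(-15 - 126) = √(-141) = I*√141)
92772/b(-2*(-5)*(-5)) = 92772/((I*√141)) = 92772*(-I*√141/141) = -30924*I*√141/47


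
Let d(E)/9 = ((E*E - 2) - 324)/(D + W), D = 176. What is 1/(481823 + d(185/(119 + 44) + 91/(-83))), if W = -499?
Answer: 59119930643/28485879361039327 ≈ 2.0754e-6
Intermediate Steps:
d(E) = 2934/323 - 9*E²/323 (d(E) = 9*(((E*E - 2) - 324)/(176 - 499)) = 9*(((E² - 2) - 324)/(-323)) = 9*(((-2 + E²) - 324)*(-1/323)) = 9*((-326 + E²)*(-1/323)) = 9*(326/323 - E²/323) = 2934/323 - 9*E²/323)
1/(481823 + d(185/(119 + 44) + 91/(-83))) = 1/(481823 + (2934/323 - 9*(185/(119 + 44) + 91/(-83))²/323)) = 1/(481823 + (2934/323 - 9*(185/163 + 91*(-1/83))²/323)) = 1/(481823 + (2934/323 - 9*(185*(1/163) - 91/83)²/323)) = 1/(481823 + (2934/323 - 9*(185/163 - 91/83)²/323)) = 1/(481823 + (2934/323 - 9*(522/13529)²/323)) = 1/(481823 + (2934/323 - 9/323*272484/183033841)) = 1/(481823 + (2934/323 - 2452356/59119930643)) = 1/(481823 + 537018837138/59119930643) = 1/(28485879361039327/59119930643) = 59119930643/28485879361039327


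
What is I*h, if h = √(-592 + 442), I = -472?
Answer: -2360*I*√6 ≈ -5780.8*I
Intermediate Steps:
h = 5*I*√6 (h = √(-150) = 5*I*√6 ≈ 12.247*I)
I*h = -2360*I*√6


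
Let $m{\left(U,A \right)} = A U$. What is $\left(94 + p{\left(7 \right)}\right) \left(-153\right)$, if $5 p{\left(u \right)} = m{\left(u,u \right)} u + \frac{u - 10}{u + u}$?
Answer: $- \frac{1740987}{70} \approx -24871.0$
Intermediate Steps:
$p{\left(u \right)} = \frac{u^{3}}{5} + \frac{-10 + u}{10 u}$ ($p{\left(u \right)} = \frac{u u u + \frac{u - 10}{u + u}}{5} = \frac{u^{2} u + \frac{-10 + u}{2 u}}{5} = \frac{u^{3} + \left(-10 + u\right) \frac{1}{2 u}}{5} = \frac{u^{3} + \frac{-10 + u}{2 u}}{5} = \frac{u^{3}}{5} + \frac{-10 + u}{10 u}$)
$\left(94 + p{\left(7 \right)}\right) \left(-153\right) = \left(94 + \frac{-10 + 7 + 2 \cdot 7^{4}}{10 \cdot 7}\right) \left(-153\right) = \left(94 + \frac{1}{10} \cdot \frac{1}{7} \left(-10 + 7 + 2 \cdot 2401\right)\right) \left(-153\right) = \left(94 + \frac{1}{10} \cdot \frac{1}{7} \left(-10 + 7 + 4802\right)\right) \left(-153\right) = \left(94 + \frac{1}{10} \cdot \frac{1}{7} \cdot 4799\right) \left(-153\right) = \left(94 + \frac{4799}{70}\right) \left(-153\right) = \frac{11379}{70} \left(-153\right) = - \frac{1740987}{70}$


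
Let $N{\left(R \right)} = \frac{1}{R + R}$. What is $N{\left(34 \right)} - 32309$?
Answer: $- \frac{2197011}{68} \approx -32309.0$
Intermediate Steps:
$N{\left(R \right)} = \frac{1}{2 R}$
$N{\left(34 \right)} - 32309 = \frac{1}{2 \cdot 34} - 32309 = \frac{1}{2} \cdot \frac{1}{34} - 32309 = \frac{1}{68} - 32309 = - \frac{2197011}{68}$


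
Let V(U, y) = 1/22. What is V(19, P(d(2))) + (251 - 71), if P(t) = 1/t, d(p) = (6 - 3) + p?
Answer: 3961/22 ≈ 180.05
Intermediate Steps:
d(p) = 3 + p
P(t) = 1/t
V(U, y) = 1/22
V(19, P(d(2))) + (251 - 71) = 1/22 + (251 - 71) = 1/22 + 180 = 3961/22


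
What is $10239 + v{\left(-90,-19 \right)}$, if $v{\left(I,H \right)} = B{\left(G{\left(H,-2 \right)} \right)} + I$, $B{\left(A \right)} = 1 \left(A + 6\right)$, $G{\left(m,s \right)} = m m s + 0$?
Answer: $9433$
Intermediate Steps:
$G{\left(m,s \right)} = s m^{2}$ ($G{\left(m,s \right)} = m^{2} s + 0 = s m^{2} + 0 = s m^{2}$)
$B{\left(A \right)} = 6 + A$ ($B{\left(A \right)} = 1 \left(6 + A\right) = 6 + A$)
$v{\left(I,H \right)} = 6 + I - 2 H^{2}$ ($v{\left(I,H \right)} = \left(6 - 2 H^{2}\right) + I = 6 + I - 2 H^{2}$)
$10239 + v{\left(-90,-19 \right)} = 10239 - \left(84 + 722\right) = 10239 - 806 = 9433$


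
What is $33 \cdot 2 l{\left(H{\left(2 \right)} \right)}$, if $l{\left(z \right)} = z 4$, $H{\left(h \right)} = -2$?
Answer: $-528$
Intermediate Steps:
$l{\left(z \right)} = 4 z$
$33 \cdot 2 l{\left(H{\left(2 \right)} \right)} = 33 \cdot 2 \cdot 4 \left(-2\right) = 66 \left(-8\right) = -528$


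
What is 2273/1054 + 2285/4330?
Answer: 612524/228191 ≈ 2.6843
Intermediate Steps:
2273/1054 + 2285/4330 = 2273*(1/1054) + 2285*(1/4330) = 2273/1054 + 457/866 = 612524/228191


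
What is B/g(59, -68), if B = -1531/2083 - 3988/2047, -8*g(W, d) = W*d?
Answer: -22881922/4276692703 ≈ -0.0053504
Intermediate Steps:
g(W, d) = -W*d/8
B = -11440961/4263901 (B = -1531*1/2083 - 3988*1/2047 = -1531/2083 - 3988/2047 = -11440961/4263901 ≈ -2.6832)
B/g(59, -68) = -11440961/(4263901*((-⅛*59*(-68)))) = -11440961/(4263901*1003/2) = -11440961/4263901*2/1003 = -22881922/4276692703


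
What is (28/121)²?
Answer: 784/14641 ≈ 0.053548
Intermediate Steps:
(28/121)² = 784/14641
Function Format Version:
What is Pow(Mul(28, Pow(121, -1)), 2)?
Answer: Rational(784, 14641) ≈ 0.053548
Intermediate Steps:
Pow(Mul(28, Pow(121, -1)), 2) = Pow(Mul(28, Rational(1, 121)), 2) = Pow(Rational(28, 121), 2) = Rational(784, 14641)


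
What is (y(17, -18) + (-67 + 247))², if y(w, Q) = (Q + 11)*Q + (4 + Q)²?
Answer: 252004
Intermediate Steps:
y(w, Q) = (4 + Q)² + Q*(11 + Q) (y(w, Q) = (11 + Q)*Q + (4 + Q)² = Q*(11 + Q) + (4 + Q)² = (4 + Q)² + Q*(11 + Q))
(y(17, -18) + (-67 + 247))² = ((16 + 2*(-18)² + 19*(-18)) + (-67 + 247))² = ((16 + 2*324 - 342) + 180)² = ((16 + 648 - 342) + 180)² = (322 + 180)² = 502² = 252004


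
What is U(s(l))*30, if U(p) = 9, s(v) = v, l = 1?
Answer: 270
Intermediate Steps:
U(s(l))*30 = 9*30 = 270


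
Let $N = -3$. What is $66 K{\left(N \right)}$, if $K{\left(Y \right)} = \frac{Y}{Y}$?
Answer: $66$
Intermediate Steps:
$K{\left(Y \right)} = 1$
$66 K{\left(N \right)} = 66 \cdot 1 = 66$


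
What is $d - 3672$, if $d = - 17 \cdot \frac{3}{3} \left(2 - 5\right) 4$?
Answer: $-3468$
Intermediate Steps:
$d = 204$ ($d = - 17 \cdot 3 \cdot \frac{1}{3} \left(2 - 5\right) 4 = - 17 \cdot 1 \left(-3\right) 4 = - 17 \left(\left(-3\right) 4\right) = \left(-17\right) \left(-12\right) = 204$)
$d - 3672 = 204 - 3672 = -3468$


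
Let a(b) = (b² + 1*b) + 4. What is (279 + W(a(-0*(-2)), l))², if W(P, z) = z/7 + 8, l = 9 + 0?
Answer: 4072324/49 ≈ 83109.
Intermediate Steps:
a(b) = 4 + b + b² (a(b) = (b² + b) + 4 = (b + b²) + 4 = 4 + b + b²)
l = 9
W(P, z) = 8 + z/7 (W(P, z) = z*(⅐) + 8 = z/7 + 8 = 8 + z/7)
(279 + W(a(-0*(-2)), l))² = (279 + (8 + (⅐)*9))² = (279 + (8 + 9/7))² = (279 + 65/7)² = (2018/7)² = 4072324/49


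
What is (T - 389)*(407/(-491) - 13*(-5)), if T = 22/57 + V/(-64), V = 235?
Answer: -11272451743/447792 ≈ -25173.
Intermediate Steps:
T = -11987/3648 (T = 22/57 + 235/(-64) = 22*(1/57) + 235*(-1/64) = 22/57 - 235/64 = -11987/3648 ≈ -3.2859)
(T - 389)*(407/(-491) - 13*(-5)) = (-11987/3648 - 389)*(407/(-491) - 13*(-5)) = -1431059*(407*(-1/491) + 65)/3648 = -1431059*(-407/491 + 65)/3648 = -1431059/3648*31508/491 = -11272451743/447792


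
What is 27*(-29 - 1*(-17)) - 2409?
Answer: -2733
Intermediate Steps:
27*(-29 - 1*(-17)) - 2409 = 27*(-29 + 17) - 2409 = 27*(-12) - 2409 = -324 - 2409 = -2733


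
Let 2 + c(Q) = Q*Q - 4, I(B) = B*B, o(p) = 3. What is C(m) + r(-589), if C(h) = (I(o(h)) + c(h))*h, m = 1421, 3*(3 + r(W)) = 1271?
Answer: 8608038434/3 ≈ 2.8693e+9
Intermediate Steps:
r(W) = 1262/3 (r(W) = -3 + (1/3)*1271 = -3 + 1271/3 = 1262/3)
I(B) = B**2
c(Q) = -6 + Q**2 (c(Q) = -2 + (Q*Q - 4) = -2 + (Q**2 - 4) = -2 + (-4 + Q**2) = -6 + Q**2)
C(h) = h*(3 + h**2) (C(h) = (3**2 + (-6 + h**2))*h = (9 + (-6 + h**2))*h = (3 + h**2)*h = h*(3 + h**2))
C(m) + r(-589) = 1421*(3 + 1421**2) + 1262/3 = 1421*(3 + 2019241) + 1262/3 = 1421*2019244 + 1262/3 = 2869345724 + 1262/3 = 8608038434/3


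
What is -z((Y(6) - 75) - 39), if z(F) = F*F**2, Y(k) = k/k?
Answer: 1442897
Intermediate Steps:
Y(k) = 1
z(F) = F**3
-z((Y(6) - 75) - 39) = -((1 - 75) - 39)**3 = -(-74 - 39)**3 = -1*(-113)**3 = -1*(-1442897) = 1442897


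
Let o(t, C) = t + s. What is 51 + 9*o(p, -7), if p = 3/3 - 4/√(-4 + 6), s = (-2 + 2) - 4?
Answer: 24 - 18*√2 ≈ -1.4558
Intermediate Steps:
s = -4 (s = 0 - 4 = -4)
p = 1 - 2*√2 (p = 3*(⅓) - 4*√2/2 = 1 - 2*√2 ≈ -1.8284)
o(t, C) = -4 + t (o(t, C) = t - 4 = -4 + t)
51 + 9*o(p, -7) = 51 + 9*(-4 + (1 - 2*√2)) = 51 + 9*(-3 - 2*√2) = 51 + (-27 - 18*√2) = 24 - 18*√2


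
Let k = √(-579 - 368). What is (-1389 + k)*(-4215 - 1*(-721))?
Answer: 4853166 - 3494*I*√947 ≈ 4.8532e+6 - 1.0752e+5*I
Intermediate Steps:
k = I*√947 (k = √(-947) = I*√947 ≈ 30.773*I)
(-1389 + k)*(-4215 - 1*(-721)) = (-1389 + I*√947)*(-4215 - 1*(-721)) = (-1389 + I*√947)*(-4215 + 721) = (-1389 + I*√947)*(-3494) = 4853166 - 3494*I*√947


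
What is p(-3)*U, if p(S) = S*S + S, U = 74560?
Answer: 447360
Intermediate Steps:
p(S) = S + S**2 (p(S) = S**2 + S = S + S**2)
p(-3)*U = -3*(1 - 3)*74560 = -3*(-2)*74560 = 6*74560 = 447360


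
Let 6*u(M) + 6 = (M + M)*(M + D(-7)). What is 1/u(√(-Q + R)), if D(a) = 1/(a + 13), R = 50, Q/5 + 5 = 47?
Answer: -4401/239161 - 18*I*√10/239161 ≈ -0.018402 - 0.000238*I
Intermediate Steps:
Q = 210 (Q = -25 + 5*47 = -25 + 235 = 210)
D(a) = 1/(13 + a)
u(M) = -1 + M*(⅙ + M)/3 (u(M) = -1 + ((M + M)*(M + 1/(13 - 7)))/6 = -1 + ((2*M)*(M + 1/6))/6 = -1 + ((2*M)*(M + ⅙))/6 = -1 + ((2*M)*(⅙ + M))/6 = -1 + (2*M*(⅙ + M))/6 = -1 + M*(⅙ + M)/3)
1/u(√(-Q + R)) = 1/(-1 + (√(-1*210 + 50))²/3 + √(-1*210 + 50)/18) = 1/(-1 + (√(-210 + 50))²/3 + √(-210 + 50)/18) = 1/(-1 + (√(-160))²/3 + √(-160)/18) = 1/(-1 + (4*I*√10)²/3 + (4*I*√10)/18) = 1/(-1 + (⅓)*(-160) + 2*I*√10/9) = 1/(-1 - 160/3 + 2*I*√10/9) = 1/(-163/3 + 2*I*√10/9)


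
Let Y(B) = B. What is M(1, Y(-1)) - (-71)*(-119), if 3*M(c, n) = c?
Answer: -25346/3 ≈ -8448.7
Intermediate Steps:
M(c, n) = c/3
M(1, Y(-1)) - (-71)*(-119) = (1/3)*1 - (-71)*(-119) = 1/3 - 71*119 = 1/3 - 8449 = -25346/3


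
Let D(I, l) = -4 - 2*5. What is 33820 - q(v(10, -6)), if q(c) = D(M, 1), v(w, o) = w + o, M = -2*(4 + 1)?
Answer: 33834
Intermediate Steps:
M = -10 (M = -2*5 = -10)
D(I, l) = -14 (D(I, l) = -4 - 10 = -14)
v(w, o) = o + w
q(c) = -14
33820 - q(v(10, -6)) = 33820 - 1*(-14) = 33820 + 14 = 33834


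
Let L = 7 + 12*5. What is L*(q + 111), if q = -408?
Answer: -19899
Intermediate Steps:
L = 67 (L = 7 + 60 = 67)
L*(q + 111) = 67*(-408 + 111) = 67*(-297) = -19899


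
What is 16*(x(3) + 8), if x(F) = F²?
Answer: 272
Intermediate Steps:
16*(x(3) + 8) = 16*(3² + 8) = 16*(9 + 8) = 16*17 = 272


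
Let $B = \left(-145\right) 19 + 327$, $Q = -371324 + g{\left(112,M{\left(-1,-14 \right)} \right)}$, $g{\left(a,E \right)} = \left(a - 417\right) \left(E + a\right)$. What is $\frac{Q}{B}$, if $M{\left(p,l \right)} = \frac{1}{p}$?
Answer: $\frac{405179}{2428} \approx 166.88$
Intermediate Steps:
$g{\left(a,E \right)} = \left(-417 + a\right) \left(E + a\right)$
$Q = -405179$ ($Q = -371324 + \left(112^{2} - \frac{417}{-1} - 46704 + \frac{1}{-1} \cdot 112\right) = -371324 - 33855 = -405179$)
$B = -2428$ ($B = -2755 + 327 = -2428$)
$\frac{Q}{B} = - \frac{405179}{-2428} = \left(-405179\right) \left(- \frac{1}{2428}\right) = \frac{405179}{2428}$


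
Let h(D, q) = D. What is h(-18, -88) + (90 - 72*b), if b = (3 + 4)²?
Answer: -3456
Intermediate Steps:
b = 49 (b = 7² = 49)
h(-18, -88) + (90 - 72*b) = -18 + (90 - 72*49) = -18 + (90 - 3528) = -18 - 3438 = -3456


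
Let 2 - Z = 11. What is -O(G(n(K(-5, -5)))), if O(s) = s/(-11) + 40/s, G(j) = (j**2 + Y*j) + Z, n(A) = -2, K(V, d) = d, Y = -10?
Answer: -43/33 ≈ -1.3030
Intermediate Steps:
Z = -9 (Z = 2 - 1*11 = 2 - 11 = -9)
G(j) = -9 + j**2 - 10*j (G(j) = (j**2 - 10*j) - 9 = -9 + j**2 - 10*j)
O(s) = 40/s - s/11 (O(s) = s*(-1/11) + 40/s = -s/11 + 40/s = 40/s - s/11)
-O(G(n(K(-5, -5)))) = -(40/(-9 + (-2)**2 - 10*(-2)) - (-9 + (-2)**2 - 10*(-2))/11) = -(40/(-9 + 4 + 20) - (-9 + 4 + 20)/11) = -(40/15 - 1/11*15) = -(40*(1/15) - 15/11) = -(8/3 - 15/11) = -1*43/33 = -43/33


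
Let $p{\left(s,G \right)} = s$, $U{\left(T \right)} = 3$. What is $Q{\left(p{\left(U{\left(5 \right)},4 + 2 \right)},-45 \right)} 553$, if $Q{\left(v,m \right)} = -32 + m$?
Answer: $-42581$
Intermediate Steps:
$Q{\left(p{\left(U{\left(5 \right)},4 + 2 \right)},-45 \right)} 553 = \left(-32 - 45\right) 553 = \left(-77\right) 553 = -42581$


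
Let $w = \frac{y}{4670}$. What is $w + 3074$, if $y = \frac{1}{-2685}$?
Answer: $\frac{38544732299}{12538950} \approx 3074.0$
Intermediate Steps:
$y = - \frac{1}{2685} \approx -0.00037244$
$w = - \frac{1}{12538950}$ ($w = - \frac{1}{2685 \cdot 4670} = \left(- \frac{1}{2685}\right) \frac{1}{4670} = - \frac{1}{12538950} \approx -7.9752 \cdot 10^{-8}$)
$w + 3074 = - \frac{1}{12538950} + 3074 = \frac{38544732299}{12538950}$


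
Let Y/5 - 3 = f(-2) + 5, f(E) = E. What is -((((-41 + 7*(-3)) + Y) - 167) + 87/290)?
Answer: 1987/10 ≈ 198.70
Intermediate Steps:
Y = 30 (Y = 15 + 5*(-2 + 5) = 15 + 5*3 = 15 + 15 = 30)
-((((-41 + 7*(-3)) + Y) - 167) + 87/290) = -((((-41 + 7*(-3)) + 30) - 167) + 87/290) = -((((-41 - 21) + 30) - 167) + 87*(1/290)) = -(((-62 + 30) - 167) + 3/10) = -((-32 - 167) + 3/10) = -(-199 + 3/10) = -1*(-1987/10) = 1987/10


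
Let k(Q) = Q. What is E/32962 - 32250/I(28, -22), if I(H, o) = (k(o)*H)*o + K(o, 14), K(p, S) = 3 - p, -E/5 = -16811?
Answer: 78190235/447525074 ≈ 0.17472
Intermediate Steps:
E = 84055 (E = -5*(-16811) = 84055)
I(H, o) = 3 - o + H*o**2 (I(H, o) = (o*H)*o + (3 - o) = (H*o)*o + (3 - o) = H*o**2 + (3 - o) = 3 - o + H*o**2)
E/32962 - 32250/I(28, -22) = 84055/32962 - 32250/(3 - 1*(-22) + 28*(-22)**2) = 84055*(1/32962) - 32250/(3 + 22 + 28*484) = 84055/32962 - 32250/(3 + 22 + 13552) = 84055/32962 - 32250/13577 = 78190235/447525074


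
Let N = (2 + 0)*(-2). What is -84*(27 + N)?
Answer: -1932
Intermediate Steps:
N = -4 (N = 2*(-2) = -4)
-84*(27 + N) = -84*(27 - 4) = -84*23 = -1932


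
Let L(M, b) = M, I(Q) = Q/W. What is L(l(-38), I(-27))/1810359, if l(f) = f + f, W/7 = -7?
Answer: -76/1810359 ≈ -4.1981e-5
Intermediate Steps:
W = -49 (W = 7*(-7) = -49)
l(f) = 2*f
I(Q) = -Q/49 (I(Q) = Q/(-49) = Q*(-1/49) = -Q/49)
L(l(-38), I(-27))/1810359 = (2*(-38))/1810359 = -76*1/1810359 = -76/1810359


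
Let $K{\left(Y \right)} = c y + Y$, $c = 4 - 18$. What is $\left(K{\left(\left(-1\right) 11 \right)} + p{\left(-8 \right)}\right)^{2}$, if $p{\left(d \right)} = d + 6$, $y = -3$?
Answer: $841$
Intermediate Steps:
$c = -14$ ($c = 4 - 18 = -14$)
$p{\left(d \right)} = 6 + d$
$K{\left(Y \right)} = 42 + Y$ ($K{\left(Y \right)} = \left(-14\right) \left(-3\right) + Y = 42 + Y$)
$\left(K{\left(\left(-1\right) 11 \right)} + p{\left(-8 \right)}\right)^{2} = \left(\left(42 - 11\right) + \left(6 - 8\right)\right)^{2} = \left(\left(42 - 11\right) - 2\right)^{2} = \left(31 - 2\right)^{2} = 29^{2} = 841$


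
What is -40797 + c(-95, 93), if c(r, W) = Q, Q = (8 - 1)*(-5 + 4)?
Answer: -40804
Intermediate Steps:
Q = -7 (Q = 7*(-1) = -7)
c(r, W) = -7
-40797 + c(-95, 93) = -40797 - 7 = -40804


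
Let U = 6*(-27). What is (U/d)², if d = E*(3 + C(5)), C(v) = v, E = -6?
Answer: 729/64 ≈ 11.391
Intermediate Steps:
U = -162
d = -48 (d = -6*(3 + 5) = -6*8 = -48)
(U/d)² = (-162/(-48))² = (-162*(-1/48))² = (27/8)² = 729/64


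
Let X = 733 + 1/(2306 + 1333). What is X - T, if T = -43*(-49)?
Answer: -4999985/3639 ≈ -1374.0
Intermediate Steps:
T = 2107
X = 2667388/3639 (X = 733 + 1/3639 = 2667388/3639 ≈ 733.00)
X - T = 2667388/3639 - 1*2107 = 2667388/3639 - 2107 = -4999985/3639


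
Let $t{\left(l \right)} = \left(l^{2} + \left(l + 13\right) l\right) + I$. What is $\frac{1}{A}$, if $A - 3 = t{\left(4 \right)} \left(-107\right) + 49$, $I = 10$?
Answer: $- \frac{1}{10006} \approx -9.994 \cdot 10^{-5}$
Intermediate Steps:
$t{\left(l \right)} = 10 + l^{2} + l \left(13 + l\right)$ ($t{\left(l \right)} = \left(l^{2} + \left(l + 13\right) l\right) + 10 = \left(l^{2} + \left(13 + l\right) l\right) + 10 = \left(l^{2} + l \left(13 + l\right)\right) + 10 = 10 + l^{2} + l \left(13 + l\right)$)
$A = -10006$ ($A = 3 + \left(\left(10 + 2 \cdot 4^{2} + 13 \cdot 4\right) \left(-107\right) + 49\right) = 3 + \left(\left(10 + 2 \cdot 16 + 52\right) \left(-107\right) + 49\right) = 3 + \left(\left(10 + 32 + 52\right) \left(-107\right) + 49\right) = 3 + \left(94 \left(-107\right) + 49\right) = 3 + \left(-10058 + 49\right) = 3 - 10009 = -10006$)
$\frac{1}{A} = \frac{1}{-10006} = - \frac{1}{10006}$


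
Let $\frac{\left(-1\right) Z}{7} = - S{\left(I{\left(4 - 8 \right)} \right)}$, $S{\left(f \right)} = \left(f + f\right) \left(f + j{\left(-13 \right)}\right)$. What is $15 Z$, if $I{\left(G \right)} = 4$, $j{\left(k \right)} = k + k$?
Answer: $-18480$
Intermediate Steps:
$j{\left(k \right)} = 2 k$
$S{\left(f \right)} = 2 f \left(-26 + f\right)$ ($S{\left(f \right)} = \left(f + f\right) \left(f + 2 \left(-13\right)\right) = 2 f \left(f - 26\right) = 2 f \left(-26 + f\right)$)
$Z = -1232$ ($Z = - 7 \left(- 2 \cdot 4 \left(-26 + 4\right)\right) = - 7 \left(- 2 \cdot 4 \left(-22\right)\right) = - 7 \left(\left(-1\right) \left(-176\right)\right) = \left(-7\right) 176 = -1232$)
$15 Z = 15 \left(-1232\right) = -18480$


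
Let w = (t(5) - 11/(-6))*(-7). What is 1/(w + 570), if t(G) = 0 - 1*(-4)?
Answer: 6/3175 ≈ 0.0018898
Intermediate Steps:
t(G) = 4 (t(G) = 0 + 4 = 4)
w = -245/6 (w = (4 - 11/(-6))*(-7) = (4 - 11*(-⅙))*(-7) = (4 + 11/6)*(-7) = (35/6)*(-7) = -245/6 ≈ -40.833)
1/(w + 570) = 1/(-245/6 + 570) = 1/(3175/6) = 6/3175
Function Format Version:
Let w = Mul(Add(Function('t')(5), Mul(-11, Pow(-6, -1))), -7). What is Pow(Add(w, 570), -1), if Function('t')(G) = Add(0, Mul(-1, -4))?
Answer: Rational(6, 3175) ≈ 0.0018898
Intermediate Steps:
Function('t')(G) = 4 (Function('t')(G) = Add(0, 4) = 4)
w = Rational(-245, 6) (w = Mul(Add(4, Mul(-11, Pow(-6, -1))), -7) = Mul(Add(4, Mul(-11, Rational(-1, 6))), -7) = Mul(Add(4, Rational(11, 6)), -7) = Mul(Rational(35, 6), -7) = Rational(-245, 6) ≈ -40.833)
Pow(Add(w, 570), -1) = Pow(Add(Rational(-245, 6), 570), -1) = Pow(Rational(3175, 6), -1) = Rational(6, 3175)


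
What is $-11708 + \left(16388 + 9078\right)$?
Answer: $13758$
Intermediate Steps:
$-11708 + \left(16388 + 9078\right) = -11708 + 25466 = 13758$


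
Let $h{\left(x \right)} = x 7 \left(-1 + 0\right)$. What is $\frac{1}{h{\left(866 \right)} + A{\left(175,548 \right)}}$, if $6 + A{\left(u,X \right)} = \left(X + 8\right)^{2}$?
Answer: $\frac{1}{303068} \approx 3.2996 \cdot 10^{-6}$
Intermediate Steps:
$A{\left(u,X \right)} = -6 + \left(8 + X\right)^{2}$ ($A{\left(u,X \right)} = -6 + \left(X + 8\right)^{2} = -6 + \left(8 + X\right)^{2}$)
$h{\left(x \right)} = - 7 x$ ($h{\left(x \right)} = x 7 \left(-1\right) = x \left(-7\right) = - 7 x$)
$\frac{1}{h{\left(866 \right)} + A{\left(175,548 \right)}} = \frac{1}{\left(-7\right) 866 - \left(6 - \left(8 + 548\right)^{2}\right)} = \frac{1}{-6062 - \left(6 - 556^{2}\right)} = \frac{1}{-6062 + \left(-6 + 309136\right)} = \frac{1}{-6062 + 309130} = \frac{1}{303068}$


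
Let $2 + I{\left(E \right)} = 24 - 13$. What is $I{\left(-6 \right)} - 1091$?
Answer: $-1082$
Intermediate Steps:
$I{\left(E \right)} = 9$ ($I{\left(E \right)} = -2 + \left(24 - 13\right) = -2 + 11 = 9$)
$I{\left(-6 \right)} - 1091 = 9 - 1091 = -1082$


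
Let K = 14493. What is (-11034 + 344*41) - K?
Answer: -11423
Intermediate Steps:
(-11034 + 344*41) - K = (-11034 + 344*41) - 1*14493 = (-11034 + 14104) - 14493 = 3070 - 14493 = -11423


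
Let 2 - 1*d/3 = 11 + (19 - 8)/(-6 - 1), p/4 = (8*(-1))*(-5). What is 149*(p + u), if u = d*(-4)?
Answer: 259856/7 ≈ 37122.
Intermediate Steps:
p = 160 (p = 4*((8*(-1))*(-5)) = 4*(-8*(-5)) = 4*40 = 160)
d = -156/7 (d = 6 - 3*(11 + (19 - 8)/(-6 - 1)) = 6 - 3*(11 + 11/(-7)) = 6 - 3*(11 + 11*(-⅐)) = 6 - 3*(11 - 11/7) = 6 - 3*66/7 = 6 - 198/7 = -156/7 ≈ -22.286)
u = 624/7 (u = -156/7*(-4) = 624/7 ≈ 89.143)
149*(p + u) = 149*(160 + 624/7) = 149*(1744/7) = 259856/7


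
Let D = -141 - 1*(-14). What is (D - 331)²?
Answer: 209764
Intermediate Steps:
D = -127 (D = -141 + 14 = -127)
(D - 331)² = (-127 - 331)² = (-458)² = 209764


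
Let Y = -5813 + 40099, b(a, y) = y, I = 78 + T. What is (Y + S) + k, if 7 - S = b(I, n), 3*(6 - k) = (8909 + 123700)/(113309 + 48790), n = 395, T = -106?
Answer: 5495760293/162099 ≈ 33904.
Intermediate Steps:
k = 928391/162099 (k = 6 - (8909 + 123700)/(3*(113309 + 48790)) = 6 - 44203/162099 = 928391/162099 ≈ 5.7273)
I = -28 (I = 78 - 106 = -28)
S = -388 (S = 7 - 1*395 = 7 - 395 = -388)
Y = 34286
(Y + S) + k = (34286 - 388) + 928391/162099 = 33898 + 928391/162099 = 5495760293/162099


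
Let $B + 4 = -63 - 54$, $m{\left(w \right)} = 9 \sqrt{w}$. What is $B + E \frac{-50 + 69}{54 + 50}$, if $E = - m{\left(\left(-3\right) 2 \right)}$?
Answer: $-121 - \frac{171 i \sqrt{6}}{104} \approx -121.0 - 4.0275 i$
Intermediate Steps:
$B = -121$ ($B = -4 - 117 = -121$)
$E = - 9 i \sqrt{6}$ ($E = - 9 \sqrt{\left(-3\right) 2} = - 9 \sqrt{-6} = - 9 i \sqrt{6} \approx - 22.045 i$)
$B + E \frac{-50 + 69}{54 + 50} = -121 + - 9 i \sqrt{6} \frac{-50 + 69}{54 + 50} = -121 + - 9 i \sqrt{6} \cdot \frac{19}{104} = -121 - \frac{171 i \sqrt{6}}{104}$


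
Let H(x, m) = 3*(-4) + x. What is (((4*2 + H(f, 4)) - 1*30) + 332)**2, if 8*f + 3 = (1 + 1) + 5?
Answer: 356409/4 ≈ 89102.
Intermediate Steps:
f = 1/2 (f = -3/8 + ((1 + 1) + 5)/8 = -3/8 + (2 + 5)/8 = -3/8 + (1/8)*7 = -3/8 + 7/8 = 1/2 ≈ 0.50000)
H(x, m) = -12 + x
(((4*2 + H(f, 4)) - 1*30) + 332)**2 = (((4*2 + (-12 + 1/2)) - 1*30) + 332)**2 = (((8 - 23/2) - 30) + 332)**2 = ((-7/2 - 30) + 332)**2 = (-67/2 + 332)**2 = (597/2)**2 = 356409/4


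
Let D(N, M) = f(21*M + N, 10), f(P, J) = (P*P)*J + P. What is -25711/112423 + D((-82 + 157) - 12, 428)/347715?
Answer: 30696558234146/13030387815 ≈ 2355.8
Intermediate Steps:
f(P, J) = P + J*P² (f(P, J) = P²*J + P = J*P² + P = P + J*P²)
D(N, M) = (N + 21*M)*(1 + 10*N + 210*M) (D(N, M) = (21*M + N)*(1 + 10*(21*M + N)) = (N + 21*M)*(1 + 10*(N + 21*M)) = (N + 21*M)*(1 + (10*N + 210*M)) = (N + 21*M)*(1 + 10*N + 210*M))
-25711/112423 + D((-82 + 157) - 12, 428)/347715 = -25711/112423 + ((((-82 + 157) - 12) + 21*428)*(1 + 10*((-82 + 157) - 12) + 210*428))/347715 = -25711*1/112423 + (((75 - 12) + 8988)*(1 + 10*(75 - 12) + 89880))*(1/347715) = -25711/112423 + ((63 + 8988)*(1 + 10*63 + 89880))*(1/347715) = -25711/112423 + (9051*(1 + 630 + 89880))*(1/347715) = -25711/112423 + (9051*90511)*(1/347715) = -25711/112423 + 819215061*(1/347715) = -25711/112423 + 273071687/115905 = 30696558234146/13030387815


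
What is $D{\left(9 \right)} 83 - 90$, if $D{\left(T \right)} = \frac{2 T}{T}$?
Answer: $76$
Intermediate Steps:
$D{\left(T \right)} = 2$
$D{\left(9 \right)} 83 - 90 = 2 \cdot 83 - 90 = 166 - 90 = 76$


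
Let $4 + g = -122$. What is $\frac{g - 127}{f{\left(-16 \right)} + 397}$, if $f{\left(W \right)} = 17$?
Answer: $- \frac{11}{18} \approx -0.61111$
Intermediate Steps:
$g = -126$ ($g = -4 - 122 = -126$)
$\frac{g - 127}{f{\left(-16 \right)} + 397} = \frac{-126 - 127}{17 + 397} = - \frac{253}{414} = \left(-253\right) \frac{1}{414} = - \frac{11}{18}$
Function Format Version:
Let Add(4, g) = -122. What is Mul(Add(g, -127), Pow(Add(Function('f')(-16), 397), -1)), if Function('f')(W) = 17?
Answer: Rational(-11, 18) ≈ -0.61111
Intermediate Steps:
g = -126 (g = Add(-4, -122) = -126)
Mul(Add(g, -127), Pow(Add(Function('f')(-16), 397), -1)) = Mul(Add(-126, -127), Pow(Add(17, 397), -1)) = Mul(-253, Pow(414, -1)) = Mul(-253, Rational(1, 414)) = Rational(-11, 18)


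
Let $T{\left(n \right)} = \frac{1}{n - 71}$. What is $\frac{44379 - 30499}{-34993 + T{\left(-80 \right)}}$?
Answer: $- \frac{261985}{660493} \approx -0.39665$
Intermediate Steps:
$T{\left(n \right)} = \frac{1}{-71 + n}$
$\frac{44379 - 30499}{-34993 + T{\left(-80 \right)}} = \frac{44379 - 30499}{-34993 + \frac{1}{-71 - 80}} = \frac{13880}{-34993 + \frac{1}{-151}} = \frac{13880}{-34993 - \frac{1}{151}} = \frac{13880}{- \frac{5283944}{151}} = 13880 \left(- \frac{151}{5283944}\right) = - \frac{261985}{660493}$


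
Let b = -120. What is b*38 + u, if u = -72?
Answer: -4632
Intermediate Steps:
b*38 + u = -120*38 - 72 = -4560 - 72 = -4632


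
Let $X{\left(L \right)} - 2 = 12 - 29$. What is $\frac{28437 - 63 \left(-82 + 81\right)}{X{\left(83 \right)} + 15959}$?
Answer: $\frac{7125}{3986} \approx 1.7875$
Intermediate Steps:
$X{\left(L \right)} = -15$ ($X{\left(L \right)} = 2 + \left(12 - 29\right) = 2 - 17 = -15$)
$\frac{28437 - 63 \left(-82 + 81\right)}{X{\left(83 \right)} + 15959} = \frac{28437 - 63 \left(-82 + 81\right)}{-15 + 15959} = \frac{28437 - -63}{15944} = \left(28437 + 63\right) \frac{1}{15944} = 28500 \cdot \frac{1}{15944} = \frac{7125}{3986}$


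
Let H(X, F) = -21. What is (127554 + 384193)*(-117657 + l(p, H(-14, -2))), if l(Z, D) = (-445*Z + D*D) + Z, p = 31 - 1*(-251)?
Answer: -124059754728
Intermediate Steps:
p = 282 (p = 31 + 251 = 282)
l(Z, D) = D² - 444*Z (l(Z, D) = (-445*Z + D²) + Z = (D² - 445*Z) + Z = D² - 444*Z)
(127554 + 384193)*(-117657 + l(p, H(-14, -2))) = (127554 + 384193)*(-117657 + ((-21)² - 444*282)) = 511747*(-117657 + (441 - 125208)) = 511747*(-117657 - 124767) = 511747*(-242424) = -124059754728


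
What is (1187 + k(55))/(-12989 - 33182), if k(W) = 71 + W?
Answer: -1313/46171 ≈ -0.028438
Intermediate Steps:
(1187 + k(55))/(-12989 - 33182) = (1187 + (71 + 55))/(-12989 - 33182) = (1187 + 126)/(-46171) = 1313*(-1/46171) = -1313/46171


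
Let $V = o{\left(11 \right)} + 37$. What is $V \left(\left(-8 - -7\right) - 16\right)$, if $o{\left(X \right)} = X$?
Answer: $-816$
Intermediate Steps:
$V = 48$ ($V = 11 + 37 = 48$)
$V \left(\left(-8 - -7\right) - 16\right) = 48 \left(\left(-8 - -7\right) - 16\right) = 48 \left(\left(-8 + 7\right) - 16\right) = 48 \left(-1 - 16\right) = 48 \left(-17\right) = -816$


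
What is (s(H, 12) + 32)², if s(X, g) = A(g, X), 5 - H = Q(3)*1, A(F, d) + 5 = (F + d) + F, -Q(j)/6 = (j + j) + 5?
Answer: 14884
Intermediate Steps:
Q(j) = -30 - 12*j (Q(j) = -6*((j + j) + 5) = -6*(2*j + 5) = -6*(5 + 2*j) = -30 - 12*j)
A(F, d) = -5 + d + 2*F (A(F, d) = -5 + ((F + d) + F) = -5 + (d + 2*F) = -5 + d + 2*F)
H = 71 (H = 5 - (-30 - 12*3) = 5 - (-30 - 36) = 5 - (-66) = 5 - 1*(-66) = 5 + 66 = 71)
s(X, g) = -5 + X + 2*g
(s(H, 12) + 32)² = ((-5 + 71 + 2*12) + 32)² = ((-5 + 71 + 24) + 32)² = (90 + 32)² = 122² = 14884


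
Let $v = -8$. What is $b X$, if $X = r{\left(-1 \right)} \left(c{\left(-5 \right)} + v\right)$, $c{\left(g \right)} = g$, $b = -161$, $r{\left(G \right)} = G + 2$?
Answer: $2093$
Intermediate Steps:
$r{\left(G \right)} = 2 + G$
$X = -13$ ($X = \left(2 - 1\right) \left(-5 - 8\right) = 1 \left(-13\right) = -13$)
$b X = \left(-161\right) \left(-13\right) = 2093$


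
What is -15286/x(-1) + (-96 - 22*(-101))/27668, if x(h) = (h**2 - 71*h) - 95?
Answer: 211490973/318182 ≈ 664.69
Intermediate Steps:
x(h) = -95 + h**2 - 71*h
-15286/x(-1) + (-96 - 22*(-101))/27668 = -15286/(-95 + (-1)**2 - 71*(-1)) + (-96 - 22*(-101))/27668 = -15286/(-95 + 1 + 71) + (-96 + 2222)*(1/27668) = -15286/(-23) + 2126*(1/27668) = -15286*(-1/23) + 1063/13834 = 15286/23 + 1063/13834 = 211490973/318182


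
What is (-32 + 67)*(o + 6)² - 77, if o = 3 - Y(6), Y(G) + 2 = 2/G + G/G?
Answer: 28742/9 ≈ 3193.6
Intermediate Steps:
Y(G) = -1 + 2/G (Y(G) = -2 + (2/G + G/G) = -2 + (2/G + 1) = -2 + (1 + 2/G) = -1 + 2/G)
o = 11/3 (o = 3 - (2 - 1*6)/6 = 3 - (2 - 6)/6 = 3 - (-4)/6 = 3 - 1*(-⅔) = 3 + ⅔ = 11/3 ≈ 3.6667)
(-32 + 67)*(o + 6)² - 77 = (-32 + 67)*(11/3 + 6)² - 77 = 35*(29/3)² - 77 = 35*(841/9) - 77 = 29435/9 - 77 = 28742/9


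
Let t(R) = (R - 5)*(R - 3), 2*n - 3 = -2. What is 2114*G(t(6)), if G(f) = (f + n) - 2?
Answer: 3171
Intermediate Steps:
n = ½ (n = 3/2 + (½)*(-2) = 3/2 - 1 = ½ ≈ 0.50000)
t(R) = (-5 + R)*(-3 + R)
G(f) = -3/2 + f (G(f) = (f + ½) - 2 = (½ + f) - 2 = -3/2 + f)
2114*G(t(6)) = 2114*(-3/2 + (15 + 6² - 8*6)) = 2114*(-3/2 + (15 + 36 - 48)) = 2114*(-3/2 + 3) = 2114*(3/2) = 3171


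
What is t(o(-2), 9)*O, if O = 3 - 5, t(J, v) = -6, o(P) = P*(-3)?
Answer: 12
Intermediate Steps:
o(P) = -3*P
O = -2
t(o(-2), 9)*O = -6*(-2) = 12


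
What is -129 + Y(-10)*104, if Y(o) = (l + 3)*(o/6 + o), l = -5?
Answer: 6893/3 ≈ 2297.7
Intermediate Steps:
Y(o) = -7*o/3 (Y(o) = (-5 + 3)*(o/6 + o) = -2*(o*(1/6) + o) = -2*(o/6 + o) = -7*o/3)
-129 + Y(-10)*104 = -129 - 7/3*(-10)*104 = -129 + (70/3)*104 = -129 + 7280/3 = 6893/3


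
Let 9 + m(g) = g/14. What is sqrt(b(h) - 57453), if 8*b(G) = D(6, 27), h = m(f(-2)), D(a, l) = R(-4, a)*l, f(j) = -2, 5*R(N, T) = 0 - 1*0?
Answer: I*sqrt(57453) ≈ 239.69*I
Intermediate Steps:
R(N, T) = 0 (R(N, T) = (0 - 1*0)/5 = (0 + 0)/5 = (1/5)*0 = 0)
m(g) = -9 + g/14
D(a, l) = 0 (D(a, l) = 0*l = 0)
h = -64/7 (h = -9 + (1/14)*(-2) = -9 - 1/7 = -64/7 ≈ -9.1429)
b(G) = 0 (b(G) = (1/8)*0 = 0)
sqrt(b(h) - 57453) = sqrt(0 - 57453) = sqrt(-57453) = I*sqrt(57453)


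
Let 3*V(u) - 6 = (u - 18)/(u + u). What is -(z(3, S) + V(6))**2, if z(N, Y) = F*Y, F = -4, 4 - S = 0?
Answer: -1849/9 ≈ -205.44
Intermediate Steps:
S = 4 (S = 4 - 1*0 = 4 + 0 = 4)
z(N, Y) = -4*Y
V(u) = 2 + (-18 + u)/(6*u) (V(u) = 2 + ((u - 18)/(u + u))/3 = 2 + ((-18 + u)/((2*u)))/3 = 2 + ((-18 + u)*(1/(2*u)))/3 = 2 + ((-18 + u)/(2*u))/3 = 2 + (-18 + u)/(6*u))
-(z(3, S) + V(6))**2 = -(-4*4 + (13/6 - 3/6))**2 = -(-16 + (13/6 - 3*1/6))**2 = -(-16 + (13/6 - 1/2))**2 = -(-16 + 5/3)**2 = -(-43/3)**2 = -1*1849/9 = -1849/9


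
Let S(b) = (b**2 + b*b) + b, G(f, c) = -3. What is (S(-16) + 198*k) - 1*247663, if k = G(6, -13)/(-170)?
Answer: -21008898/85 ≈ -2.4716e+5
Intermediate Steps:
k = 3/170 (k = -3/(-170) = -3*(-1/170) = 3/170 ≈ 0.017647)
S(b) = b + 2*b**2 (S(b) = (b**2 + b**2) + b = 2*b**2 + b = b + 2*b**2)
(S(-16) + 198*k) - 1*247663 = (-16*(1 + 2*(-16)) + 198*(3/170)) - 1*247663 = (-16*(1 - 32) + 297/85) - 247663 = (-16*(-31) + 297/85) - 247663 = (496 + 297/85) - 247663 = 42457/85 - 247663 = -21008898/85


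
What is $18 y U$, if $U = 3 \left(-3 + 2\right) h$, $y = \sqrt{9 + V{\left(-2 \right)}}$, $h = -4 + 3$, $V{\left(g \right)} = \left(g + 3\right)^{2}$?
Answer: $54 \sqrt{10} \approx 170.76$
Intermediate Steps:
$V{\left(g \right)} = \left(3 + g\right)^{2}$
$h = -1$
$y = \sqrt{10}$ ($y = \sqrt{9 + \left(3 - 2\right)^{2}} = \sqrt{9 + 1^{2}} = \sqrt{9 + 1} = \sqrt{10} \approx 3.1623$)
$U = 3$ ($U = 3 \left(-3 + 2\right) \left(-1\right) = 3 \left(-1\right) \left(-1\right) = \left(-3\right) \left(-1\right) = 3$)
$18 y U = 18 \sqrt{10} \cdot 3 = 54 \sqrt{10}$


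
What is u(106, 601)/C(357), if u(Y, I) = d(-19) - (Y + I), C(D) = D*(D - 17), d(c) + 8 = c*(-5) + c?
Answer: -213/40460 ≈ -0.0052645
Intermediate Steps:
d(c) = -8 - 4*c (d(c) = -8 + (c*(-5) + c) = -8 + (-5*c + c) = -8 - 4*c)
C(D) = D*(-17 + D)
u(Y, I) = 68 - I - Y (u(Y, I) = (-8 - 4*(-19)) - (Y + I) = (-8 + 76) - (I + Y) = 68 + (-I - Y) = 68 - I - Y)
u(106, 601)/C(357) = (68 - 1*601 - 1*106)/((357*(-17 + 357))) = (68 - 601 - 106)/((357*340)) = -639/121380 = -639*1/121380 = -213/40460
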